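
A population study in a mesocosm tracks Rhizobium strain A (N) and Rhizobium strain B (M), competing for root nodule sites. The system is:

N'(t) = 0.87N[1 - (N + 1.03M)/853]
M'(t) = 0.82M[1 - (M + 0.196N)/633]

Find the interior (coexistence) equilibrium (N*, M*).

N* ≈ 252, M* ≈ 584

Setting both brackets to zero gives the nullclines N + 1.03M = 853 and 0.196N + M = 633.
Substituting M = 633 - 0.196N into the first: N(1 - 1.03·0.196) = 853 - 1.03·633.
So N* = 201/0.798 = 252, and then M* = 633 - 0.196·252 = 584.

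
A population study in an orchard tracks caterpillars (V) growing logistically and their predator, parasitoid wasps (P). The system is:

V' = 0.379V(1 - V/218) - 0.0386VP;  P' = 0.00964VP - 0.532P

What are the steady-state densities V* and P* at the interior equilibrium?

V* ≈ 55.2, P* ≈ 7.33

From dP/dt = 0 with P > 0: 0.00964V* = 0.532, so V* = 55.2.
Substitute into dV/dt = 0: 0.379(1 - 55.2/218) = 0.0386P*.
The bracket is 0.747, giving P* = 0.283/0.0386 = 7.33.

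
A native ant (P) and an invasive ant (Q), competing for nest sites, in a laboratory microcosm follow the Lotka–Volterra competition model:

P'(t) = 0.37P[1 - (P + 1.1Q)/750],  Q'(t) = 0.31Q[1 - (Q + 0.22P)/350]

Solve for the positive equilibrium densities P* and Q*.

P* ≈ 482, Q* ≈ 244

Setting both brackets to zero gives the nullclines P + 1.1Q = 750 and 0.22P + Q = 350.
Substituting Q = 350 - 0.22P into the first: P(1 - 1.1·0.22) = 750 - 1.1·350.
So P* = 365/0.758 = 482, and then Q* = 350 - 0.22·482 = 244.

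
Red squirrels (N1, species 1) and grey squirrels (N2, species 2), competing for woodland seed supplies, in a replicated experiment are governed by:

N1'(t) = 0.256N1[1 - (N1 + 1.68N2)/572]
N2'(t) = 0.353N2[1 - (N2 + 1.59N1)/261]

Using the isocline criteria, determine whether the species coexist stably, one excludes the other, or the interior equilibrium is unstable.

species 1 excludes species 2

Compare the nullcline intercepts: K1/α12 = 572/1.68 = 340 > K2 = 261; K2/α21 = 261/1.59 = 164 < K1 = 572.
Since the inequalities point opposite ways, species 1 can invade but species 2 cannot.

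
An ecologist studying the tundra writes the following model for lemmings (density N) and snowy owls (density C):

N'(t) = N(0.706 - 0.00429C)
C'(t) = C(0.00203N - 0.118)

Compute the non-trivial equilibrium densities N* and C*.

Set dC/dt = 0 with C > 0: 0.00203N - 0.118 = 0, so N* = 0.118/0.00203 = 58.1.
Set dN/dt = 0 with N > 0: 0.706 - 0.00429C = 0, so C* = 0.706/0.00429 = 165.

N* ≈ 58.1, C* ≈ 165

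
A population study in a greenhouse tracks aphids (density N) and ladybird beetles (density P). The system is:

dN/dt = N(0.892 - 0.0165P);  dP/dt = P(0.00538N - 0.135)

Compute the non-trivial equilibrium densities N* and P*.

Set dP/dt = 0 with P > 0: 0.00538N - 0.135 = 0, so N* = 0.135/0.00538 = 25.1.
Set dN/dt = 0 with N > 0: 0.892 - 0.0165P = 0, so P* = 0.892/0.0165 = 54.1.

N* ≈ 25.1, P* ≈ 54.1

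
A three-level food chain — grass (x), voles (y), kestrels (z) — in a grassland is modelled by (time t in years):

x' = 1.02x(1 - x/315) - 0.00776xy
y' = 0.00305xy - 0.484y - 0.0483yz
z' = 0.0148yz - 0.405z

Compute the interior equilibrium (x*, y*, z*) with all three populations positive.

x* ≈ 249, y* ≈ 27.4, z* ≈ 5.73

From dz/dt = 0: 0.0148y* = 0.405, so y* = 27.4.
From dx/dt = 0: 1.02(1 - x*/315) = 0.00776·27.4, giving x* = 315·(1 - 0.208) = 249.
From dy/dt = 0: 0.00305·249 - 0.484 = 0.0483z*, so z* = 0.277/0.0483 = 5.73.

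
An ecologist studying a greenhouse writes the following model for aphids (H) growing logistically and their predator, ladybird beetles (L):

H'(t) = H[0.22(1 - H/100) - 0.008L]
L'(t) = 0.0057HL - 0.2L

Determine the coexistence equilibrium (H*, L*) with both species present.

From dL/dt = 0 with L > 0: 0.0057H* = 0.2, so H* = 35.1.
Substitute into dH/dt = 0: 0.22(1 - 35.1/100) = 0.008L*.
The bracket is 0.649, giving L* = 0.143/0.008 = 17.9.

H* ≈ 35.1, L* ≈ 17.9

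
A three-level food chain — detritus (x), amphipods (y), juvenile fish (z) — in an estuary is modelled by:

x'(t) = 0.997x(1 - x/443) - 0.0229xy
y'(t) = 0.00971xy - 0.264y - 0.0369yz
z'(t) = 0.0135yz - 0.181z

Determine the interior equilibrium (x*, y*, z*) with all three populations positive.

From dz/dt = 0: 0.0135y* = 0.181, so y* = 13.4.
From dx/dt = 0: 0.997(1 - x*/443) = 0.0229·13.4, giving x* = 443·(1 - 0.308) = 307.
From dy/dt = 0: 0.00971·307 - 0.264 = 0.0369z*, so z* = 2.71/0.0369 = 73.5.

x* ≈ 307, y* ≈ 13.4, z* ≈ 73.5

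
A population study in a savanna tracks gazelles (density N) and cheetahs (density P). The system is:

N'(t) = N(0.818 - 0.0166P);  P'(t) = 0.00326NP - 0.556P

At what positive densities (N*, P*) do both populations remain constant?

Set dP/dt = 0 with P > 0: 0.00326N - 0.556 = 0, so N* = 0.556/0.00326 = 171.
Set dN/dt = 0 with N > 0: 0.818 - 0.0166P = 0, so P* = 0.818/0.0166 = 49.3.

N* ≈ 171, P* ≈ 49.3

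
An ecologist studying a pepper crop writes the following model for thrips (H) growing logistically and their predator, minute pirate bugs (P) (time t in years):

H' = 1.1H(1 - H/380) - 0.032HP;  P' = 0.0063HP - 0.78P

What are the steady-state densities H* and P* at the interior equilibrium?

From dP/dt = 0 with P > 0: 0.0063H* = 0.78, so H* = 124.
Substitute into dH/dt = 0: 1.1(1 - 124/380) = 0.032P*.
The bracket is 0.674, giving P* = 0.742/0.032 = 23.2.

H* ≈ 124, P* ≈ 23.2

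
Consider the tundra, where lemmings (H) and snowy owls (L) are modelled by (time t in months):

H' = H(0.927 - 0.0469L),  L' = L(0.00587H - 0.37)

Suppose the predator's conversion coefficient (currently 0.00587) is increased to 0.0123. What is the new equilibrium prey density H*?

At the interior fixed point, setting dL/dt = 0 with L > 0 fixes H* = (predator death rate)/(HL coefficient) — independent of the other coefficients.
With the change, H* = 0.37/0.0123 = 30.1; it falls from 63.

H* ≈ 30.1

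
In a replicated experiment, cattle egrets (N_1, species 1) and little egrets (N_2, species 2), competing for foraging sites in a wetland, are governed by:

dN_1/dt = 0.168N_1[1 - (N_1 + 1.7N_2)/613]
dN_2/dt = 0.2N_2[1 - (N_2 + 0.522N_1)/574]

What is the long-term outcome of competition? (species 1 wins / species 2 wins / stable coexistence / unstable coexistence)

species 2 excludes species 1

Compare the nullcline intercepts: K1/α12 = 613/1.7 = 361 < K2 = 574; K2/α21 = 574/0.522 = 1100 > K1 = 613.
Since the inequalities point opposite ways, species 2 can invade but species 1 cannot.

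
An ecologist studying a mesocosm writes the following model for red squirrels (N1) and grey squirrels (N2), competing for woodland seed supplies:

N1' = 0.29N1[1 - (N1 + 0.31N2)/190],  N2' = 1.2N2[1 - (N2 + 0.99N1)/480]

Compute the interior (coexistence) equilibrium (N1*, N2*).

Setting both brackets to zero gives the nullclines N1 + 0.31N2 = 190 and 0.99N1 + N2 = 480.
Substituting N2 = 480 - 0.99N1 into the first: N1(1 - 0.31·0.99) = 190 - 0.31·480.
So N1* = 41.2/0.693 = 59.4, and then N2* = 480 - 0.99·59.4 = 421.

N1* ≈ 59.4, N2* ≈ 421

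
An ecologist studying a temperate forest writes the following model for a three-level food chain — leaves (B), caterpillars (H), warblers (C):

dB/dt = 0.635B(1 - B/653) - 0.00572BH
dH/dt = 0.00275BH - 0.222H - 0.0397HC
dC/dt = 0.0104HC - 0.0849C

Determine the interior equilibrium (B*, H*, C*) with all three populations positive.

B* ≈ 605, H* ≈ 8.16, C* ≈ 36.3

From dC/dt = 0: 0.0104H* = 0.0849, so H* = 8.16.
From dB/dt = 0: 0.635(1 - B*/653) = 0.00572·8.16, giving B* = 653·(1 - 0.0735) = 605.
From dH/dt = 0: 0.00275·605 - 0.222 = 0.0397C*, so C* = 1.44/0.0397 = 36.3.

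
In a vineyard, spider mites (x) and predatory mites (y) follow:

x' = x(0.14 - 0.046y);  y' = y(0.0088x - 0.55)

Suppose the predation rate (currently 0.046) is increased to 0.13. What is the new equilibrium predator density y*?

y* ≈ 1.08

At the interior fixed point, setting dx/dt = 0 with x > 0 fixes y* = (prey growth rate)/(xy coefficient) — independent of the other coefficients.
With the change, y* = 0.14/0.13 = 1.08; it falls from 3.04.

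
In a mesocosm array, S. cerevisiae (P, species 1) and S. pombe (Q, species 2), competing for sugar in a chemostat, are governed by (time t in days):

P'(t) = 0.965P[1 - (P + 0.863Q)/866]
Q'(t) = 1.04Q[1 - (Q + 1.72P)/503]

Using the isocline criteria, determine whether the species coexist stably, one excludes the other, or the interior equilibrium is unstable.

species 1 excludes species 2

Compare the nullcline intercepts: K1/α12 = 866/0.863 = 1000 > K2 = 503; K2/α21 = 503/1.72 = 292 < K1 = 866.
Since the inequalities point opposite ways, species 1 can invade but species 2 cannot.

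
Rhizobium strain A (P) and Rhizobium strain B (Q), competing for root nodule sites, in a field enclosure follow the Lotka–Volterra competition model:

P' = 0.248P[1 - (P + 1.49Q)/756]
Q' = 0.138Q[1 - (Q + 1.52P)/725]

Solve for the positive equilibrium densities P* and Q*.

P* ≈ 256, Q* ≈ 335

Setting both brackets to zero gives the nullclines P + 1.49Q = 756 and 1.52P + Q = 725.
Substituting Q = 725 - 1.52P into the first: P(1 - 1.49·1.52) = 756 - 1.49·725.
So P* = -324/-1.26 = 256, and then Q* = 725 - 1.52·256 = 335.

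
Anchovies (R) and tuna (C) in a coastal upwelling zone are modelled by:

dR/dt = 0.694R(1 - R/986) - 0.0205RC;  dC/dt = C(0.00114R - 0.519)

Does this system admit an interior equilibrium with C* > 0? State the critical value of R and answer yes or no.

Threshold R = 455; K > 455, so yes, the predator persists.

The predator equation gives dC/dt > 0 only when R > 0.519/0.00114 = 455.
Without the predator, R → K = 986. Since 986 > 455, the predator can invade and persist.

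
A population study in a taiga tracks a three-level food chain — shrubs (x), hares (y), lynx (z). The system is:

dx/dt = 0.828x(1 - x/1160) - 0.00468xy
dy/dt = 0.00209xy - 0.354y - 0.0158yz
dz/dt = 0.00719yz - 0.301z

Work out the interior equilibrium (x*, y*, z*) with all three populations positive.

x* ≈ 886, y* ≈ 41.9, z* ≈ 94.7

From dz/dt = 0: 0.00719y* = 0.301, so y* = 41.9.
From dx/dt = 0: 0.828(1 - x*/1160) = 0.00468·41.9, giving x* = 1160·(1 - 0.237) = 886.
From dy/dt = 0: 0.00209·886 - 0.354 = 0.0158z*, so z* = 1.5/0.0158 = 94.7.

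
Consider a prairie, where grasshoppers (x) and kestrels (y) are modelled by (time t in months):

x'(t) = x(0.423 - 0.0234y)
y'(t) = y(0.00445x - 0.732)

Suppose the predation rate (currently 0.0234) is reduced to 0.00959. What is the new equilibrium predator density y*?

At the interior fixed point, setting dx/dt = 0 with x > 0 fixes y* = (prey growth rate)/(xy coefficient) — independent of the other coefficients.
With the change, y* = 0.423/0.00959 = 44.1; it rises from 18.1.

y* ≈ 44.1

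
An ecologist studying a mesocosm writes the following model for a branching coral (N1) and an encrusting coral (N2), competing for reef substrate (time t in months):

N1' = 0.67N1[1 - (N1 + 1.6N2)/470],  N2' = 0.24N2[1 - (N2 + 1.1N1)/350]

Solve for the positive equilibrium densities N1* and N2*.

Setting both brackets to zero gives the nullclines N1 + 1.6N2 = 470 and 1.1N1 + N2 = 350.
Substituting N2 = 350 - 1.1N1 into the first: N1(1 - 1.6·1.1) = 470 - 1.6·350.
So N1* = -90/-0.76 = 118, and then N2* = 350 - 1.1·118 = 220.

N1* ≈ 118, N2* ≈ 220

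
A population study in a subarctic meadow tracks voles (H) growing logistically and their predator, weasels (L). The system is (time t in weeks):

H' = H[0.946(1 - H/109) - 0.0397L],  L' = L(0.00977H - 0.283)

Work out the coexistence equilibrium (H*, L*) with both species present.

H* ≈ 29, L* ≈ 17.5

From dL/dt = 0 with L > 0: 0.00977H* = 0.283, so H* = 29.
Substitute into dH/dt = 0: 0.946(1 - 29/109) = 0.0397L*.
The bracket is 0.734, giving L* = 0.695/0.0397 = 17.5.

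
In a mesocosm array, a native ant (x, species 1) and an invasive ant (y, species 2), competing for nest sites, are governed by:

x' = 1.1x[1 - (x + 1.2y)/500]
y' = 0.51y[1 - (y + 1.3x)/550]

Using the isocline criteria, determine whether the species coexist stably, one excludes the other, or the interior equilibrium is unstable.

unstable coexistence (outcome depends on initial conditions)

Compare the nullcline intercepts: K1/α12 = 500/1.2 = 417 < K2 = 550; K2/α21 = 550/1.3 = 423 < K1 = 500.
Since both are reversed, neither can invade when rare; the interior point is a saddle.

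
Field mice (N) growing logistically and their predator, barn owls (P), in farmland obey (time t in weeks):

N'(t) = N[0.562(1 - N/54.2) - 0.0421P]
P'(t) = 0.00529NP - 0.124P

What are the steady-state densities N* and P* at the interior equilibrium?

N* ≈ 23.4, P* ≈ 7.58

From dP/dt = 0 with P > 0: 0.00529N* = 0.124, so N* = 23.4.
Substitute into dN/dt = 0: 0.562(1 - 23.4/54.2) = 0.0421P*.
The bracket is 0.568, giving P* = 0.319/0.0421 = 7.58.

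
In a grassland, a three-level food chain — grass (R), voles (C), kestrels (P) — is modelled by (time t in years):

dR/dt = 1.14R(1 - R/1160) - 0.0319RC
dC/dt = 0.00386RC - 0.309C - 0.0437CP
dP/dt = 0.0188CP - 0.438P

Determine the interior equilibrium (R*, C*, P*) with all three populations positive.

From dP/dt = 0: 0.0188C* = 0.438, so C* = 23.3.
From dR/dt = 0: 1.14(1 - R*/1160) = 0.0319·23.3, giving R* = 1160·(1 - 0.652) = 404.
From dC/dt = 0: 0.00386·404 - 0.309 = 0.0437P*, so P* = 1.25/0.0437 = 28.6.

R* ≈ 404, C* ≈ 23.3, P* ≈ 28.6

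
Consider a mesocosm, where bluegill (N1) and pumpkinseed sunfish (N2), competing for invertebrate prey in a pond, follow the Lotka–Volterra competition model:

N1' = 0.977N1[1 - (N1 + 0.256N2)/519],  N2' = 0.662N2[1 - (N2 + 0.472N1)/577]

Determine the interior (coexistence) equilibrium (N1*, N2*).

N1* ≈ 422, N2* ≈ 378

Setting both brackets to zero gives the nullclines N1 + 0.256N2 = 519 and 0.472N1 + N2 = 577.
Substituting N2 = 577 - 0.472N1 into the first: N1(1 - 0.256·0.472) = 519 - 0.256·577.
So N1* = 371/0.879 = 422, and then N2* = 577 - 0.472·422 = 378.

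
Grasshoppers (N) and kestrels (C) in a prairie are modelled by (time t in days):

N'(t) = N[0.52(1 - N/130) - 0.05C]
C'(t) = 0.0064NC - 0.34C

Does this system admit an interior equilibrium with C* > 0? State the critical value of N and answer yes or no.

Threshold N = 53.1; K > 53.1, so yes, the predator persists.

The predator equation gives dC/dt > 0 only when N > 0.34/0.0064 = 53.1.
Without the predator, N → K = 130. Since 130 > 53.1, the predator can invade and persist.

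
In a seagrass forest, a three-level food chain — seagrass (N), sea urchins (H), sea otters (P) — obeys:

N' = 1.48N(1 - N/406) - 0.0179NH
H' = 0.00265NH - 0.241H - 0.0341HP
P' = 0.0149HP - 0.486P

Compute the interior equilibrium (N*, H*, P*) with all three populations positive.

From dP/dt = 0: 0.0149H* = 0.486, so H* = 32.6.
From dN/dt = 0: 1.48(1 - N*/406) = 0.0179·32.6, giving N* = 406·(1 - 0.394) = 246.
From dH/dt = 0: 0.00265·246 - 0.241 = 0.0341P*, so P* = 0.41/0.0341 = 12.

N* ≈ 246, H* ≈ 32.6, P* ≈ 12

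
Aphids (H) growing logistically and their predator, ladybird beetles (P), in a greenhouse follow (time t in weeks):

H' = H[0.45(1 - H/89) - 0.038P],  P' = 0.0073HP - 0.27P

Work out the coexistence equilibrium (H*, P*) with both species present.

From dP/dt = 0 with P > 0: 0.0073H* = 0.27, so H* = 37.
Substitute into dH/dt = 0: 0.45(1 - 37/89) = 0.038P*.
The bracket is 0.584, giving P* = 0.263/0.038 = 6.92.

H* ≈ 37, P* ≈ 6.92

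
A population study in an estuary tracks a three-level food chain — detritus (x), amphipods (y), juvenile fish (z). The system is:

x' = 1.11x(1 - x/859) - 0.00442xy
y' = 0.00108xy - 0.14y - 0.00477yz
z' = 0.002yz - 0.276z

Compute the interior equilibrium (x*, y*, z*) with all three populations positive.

x* ≈ 387, y* ≈ 138, z* ≈ 58.3

From dz/dt = 0: 0.002y* = 0.276, so y* = 138.
From dx/dt = 0: 1.11(1 - x*/859) = 0.00442·138, giving x* = 859·(1 - 0.55) = 387.
From dy/dt = 0: 0.00108·387 - 0.14 = 0.00477z*, so z* = 0.278/0.00477 = 58.3.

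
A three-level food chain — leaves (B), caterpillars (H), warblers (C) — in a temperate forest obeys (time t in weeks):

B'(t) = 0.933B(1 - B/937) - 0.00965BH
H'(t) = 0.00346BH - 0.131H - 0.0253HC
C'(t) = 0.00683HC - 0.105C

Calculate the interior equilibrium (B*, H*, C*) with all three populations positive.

B* ≈ 788, H* ≈ 15.4, C* ≈ 103

From dC/dt = 0: 0.00683H* = 0.105, so H* = 15.4.
From dB/dt = 0: 0.933(1 - B*/937) = 0.00965·15.4, giving B* = 937·(1 - 0.159) = 788.
From dH/dt = 0: 0.00346·788 - 0.131 = 0.0253C*, so C* = 2.6/0.0253 = 103.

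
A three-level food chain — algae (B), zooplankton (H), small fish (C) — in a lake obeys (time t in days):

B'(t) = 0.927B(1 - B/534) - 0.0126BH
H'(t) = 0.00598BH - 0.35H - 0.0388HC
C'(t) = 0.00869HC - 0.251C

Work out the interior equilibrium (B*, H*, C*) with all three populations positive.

From dC/dt = 0: 0.00869H* = 0.251, so H* = 28.9.
From dB/dt = 0: 0.927(1 - B*/534) = 0.0126·28.9, giving B* = 534·(1 - 0.393) = 324.
From dH/dt = 0: 0.00598·324 - 0.35 = 0.0388C*, so C* = 1.59/0.0388 = 41.

B* ≈ 324, H* ≈ 28.9, C* ≈ 41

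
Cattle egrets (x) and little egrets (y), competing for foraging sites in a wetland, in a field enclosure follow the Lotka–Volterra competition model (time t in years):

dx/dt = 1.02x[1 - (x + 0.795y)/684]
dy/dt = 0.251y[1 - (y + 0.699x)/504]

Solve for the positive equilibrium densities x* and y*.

Setting both brackets to zero gives the nullclines x + 0.795y = 684 and 0.699x + y = 504.
Substituting y = 504 - 0.699x into the first: x(1 - 0.795·0.699) = 684 - 0.795·504.
So x* = 283/0.444 = 638, and then y* = 504 - 0.699·638 = 58.3.

x* ≈ 638, y* ≈ 58.3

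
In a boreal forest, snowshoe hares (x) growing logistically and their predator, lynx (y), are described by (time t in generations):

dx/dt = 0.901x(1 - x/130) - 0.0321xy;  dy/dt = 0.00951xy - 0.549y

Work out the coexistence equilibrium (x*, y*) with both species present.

From dy/dt = 0 with y > 0: 0.00951x* = 0.549, so x* = 57.7.
Substitute into dx/dt = 0: 0.901(1 - 57.7/130) = 0.0321y*.
The bracket is 0.556, giving y* = 0.501/0.0321 = 15.6.

x* ≈ 57.7, y* ≈ 15.6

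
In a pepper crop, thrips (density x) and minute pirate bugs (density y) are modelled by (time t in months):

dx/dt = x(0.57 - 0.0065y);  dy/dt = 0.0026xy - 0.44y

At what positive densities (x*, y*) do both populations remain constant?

x* ≈ 169, y* ≈ 87.7

Set dy/dt = 0 with y > 0: 0.0026x - 0.44 = 0, so x* = 0.44/0.0026 = 169.
Set dx/dt = 0 with x > 0: 0.57 - 0.0065y = 0, so y* = 0.57/0.0065 = 87.7.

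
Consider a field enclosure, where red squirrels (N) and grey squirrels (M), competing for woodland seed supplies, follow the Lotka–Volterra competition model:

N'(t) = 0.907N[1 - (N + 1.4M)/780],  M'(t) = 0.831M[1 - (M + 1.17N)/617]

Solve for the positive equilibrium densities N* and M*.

Setting both brackets to zero gives the nullclines N + 1.4M = 780 and 1.17N + M = 617.
Substituting M = 617 - 1.17N into the first: N(1 - 1.4·1.17) = 780 - 1.4·617.
So N* = -83.8/-0.638 = 131, and then M* = 617 - 1.17·131 = 463.

N* ≈ 131, M* ≈ 463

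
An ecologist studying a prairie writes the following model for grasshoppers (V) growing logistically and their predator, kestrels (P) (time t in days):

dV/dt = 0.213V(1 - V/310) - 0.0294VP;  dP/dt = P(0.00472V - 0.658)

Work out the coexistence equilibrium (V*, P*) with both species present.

V* ≈ 139, P* ≈ 3.99

From dP/dt = 0 with P > 0: 0.00472V* = 0.658, so V* = 139.
Substitute into dV/dt = 0: 0.213(1 - 139/310) = 0.0294P*.
The bracket is 0.55, giving P* = 0.117/0.0294 = 3.99.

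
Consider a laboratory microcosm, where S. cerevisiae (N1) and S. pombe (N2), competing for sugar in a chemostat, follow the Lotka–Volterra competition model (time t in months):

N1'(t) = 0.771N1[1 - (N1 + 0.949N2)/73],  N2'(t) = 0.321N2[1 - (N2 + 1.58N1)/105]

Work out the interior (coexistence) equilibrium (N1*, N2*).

Setting both brackets to zero gives the nullclines N1 + 0.949N2 = 73 and 1.58N1 + N2 = 105.
Substituting N2 = 105 - 1.58N1 into the first: N1(1 - 0.949·1.58) = 73 - 0.949·105.
So N1* = -26.6/-0.499 = 53.4, and then N2* = 105 - 1.58·53.4 = 20.7.

N1* ≈ 53.4, N2* ≈ 20.7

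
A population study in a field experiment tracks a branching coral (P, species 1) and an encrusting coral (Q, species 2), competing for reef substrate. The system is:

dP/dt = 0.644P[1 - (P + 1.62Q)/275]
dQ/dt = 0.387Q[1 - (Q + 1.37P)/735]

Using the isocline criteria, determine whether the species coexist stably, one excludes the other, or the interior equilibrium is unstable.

Compare the nullcline intercepts: K1/α12 = 275/1.62 = 170 < K2 = 735; K2/α21 = 735/1.37 = 536 > K1 = 275.
Since the inequalities point opposite ways, species 2 can invade but species 1 cannot.

species 2 excludes species 1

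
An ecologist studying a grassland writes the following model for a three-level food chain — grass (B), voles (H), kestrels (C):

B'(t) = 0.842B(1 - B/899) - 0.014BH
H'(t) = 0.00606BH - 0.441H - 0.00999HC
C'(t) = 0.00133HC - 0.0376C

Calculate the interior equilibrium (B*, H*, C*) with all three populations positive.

B* ≈ 476, H* ≈ 28.3, C* ≈ 245

From dC/dt = 0: 0.00133H* = 0.0376, so H* = 28.3.
From dB/dt = 0: 0.842(1 - B*/899) = 0.014·28.3, giving B* = 899·(1 - 0.47) = 476.
From dH/dt = 0: 0.00606·476 - 0.441 = 0.00999C*, so C* = 2.45/0.00999 = 245.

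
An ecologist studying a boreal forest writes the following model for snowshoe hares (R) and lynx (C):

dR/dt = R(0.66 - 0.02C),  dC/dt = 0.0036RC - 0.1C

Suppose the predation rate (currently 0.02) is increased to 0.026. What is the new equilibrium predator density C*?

At the interior fixed point, setting dR/dt = 0 with R > 0 fixes C* = (prey growth rate)/(RC coefficient) — independent of the other coefficients.
With the change, C* = 0.66/0.026 = 25.4; it falls from 33.

C* ≈ 25.4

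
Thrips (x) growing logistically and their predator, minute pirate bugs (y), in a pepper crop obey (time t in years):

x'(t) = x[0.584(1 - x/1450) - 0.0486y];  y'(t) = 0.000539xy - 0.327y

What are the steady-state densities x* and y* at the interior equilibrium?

From dy/dt = 0 with y > 0: 0.000539x* = 0.327, so x* = 607.
Substitute into dx/dt = 0: 0.584(1 - 607/1450) = 0.0486y*.
The bracket is 0.582, giving y* = 0.34/0.0486 = 6.99.

x* ≈ 607, y* ≈ 6.99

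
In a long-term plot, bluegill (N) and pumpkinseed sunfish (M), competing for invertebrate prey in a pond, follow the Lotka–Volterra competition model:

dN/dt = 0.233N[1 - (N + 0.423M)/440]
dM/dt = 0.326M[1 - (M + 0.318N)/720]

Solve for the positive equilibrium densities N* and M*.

N* ≈ 156, M* ≈ 670

Setting both brackets to zero gives the nullclines N + 0.423M = 440 and 0.318N + M = 720.
Substituting M = 720 - 0.318N into the first: N(1 - 0.423·0.318) = 440 - 0.423·720.
So N* = 135/0.865 = 156, and then M* = 720 - 0.318·156 = 670.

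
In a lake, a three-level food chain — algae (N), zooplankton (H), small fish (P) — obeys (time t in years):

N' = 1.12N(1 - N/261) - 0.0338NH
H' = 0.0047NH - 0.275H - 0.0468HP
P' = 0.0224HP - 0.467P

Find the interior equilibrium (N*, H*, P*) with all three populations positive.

From dP/dt = 0: 0.0224H* = 0.467, so H* = 20.8.
From dN/dt = 0: 1.12(1 - N*/261) = 0.0338·20.8, giving N* = 261·(1 - 0.629) = 96.8.
From dH/dt = 0: 0.0047·96.8 - 0.275 = 0.0468P*, so P* = 0.18/0.0468 = 3.84.

N* ≈ 96.8, H* ≈ 20.8, P* ≈ 3.84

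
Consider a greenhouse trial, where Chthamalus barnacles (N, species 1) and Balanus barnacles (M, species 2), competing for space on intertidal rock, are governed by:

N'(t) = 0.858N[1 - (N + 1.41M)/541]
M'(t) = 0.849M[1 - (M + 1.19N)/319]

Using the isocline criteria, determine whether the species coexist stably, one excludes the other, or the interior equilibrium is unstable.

Compare the nullcline intercepts: K1/α12 = 541/1.41 = 384 > K2 = 319; K2/α21 = 319/1.19 = 268 < K1 = 541.
Since the inequalities point opposite ways, species 1 can invade but species 2 cannot.

species 1 excludes species 2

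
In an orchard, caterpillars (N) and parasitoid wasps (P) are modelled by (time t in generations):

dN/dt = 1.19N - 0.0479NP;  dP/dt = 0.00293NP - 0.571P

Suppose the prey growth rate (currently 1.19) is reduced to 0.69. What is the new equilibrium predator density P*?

P* ≈ 14.4

At the interior fixed point, setting dN/dt = 0 with N > 0 fixes P* = (prey growth rate)/(NP coefficient) — independent of the other coefficients.
With the change, P* = 0.69/0.0479 = 14.4; it falls from 24.8.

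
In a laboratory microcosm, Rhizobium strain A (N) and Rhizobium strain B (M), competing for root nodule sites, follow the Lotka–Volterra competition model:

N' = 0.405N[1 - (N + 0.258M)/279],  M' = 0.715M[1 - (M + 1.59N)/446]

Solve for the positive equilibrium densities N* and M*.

N* ≈ 278, M* ≈ 4.05

Setting both brackets to zero gives the nullclines N + 0.258M = 279 and 1.59N + M = 446.
Substituting M = 446 - 1.59N into the first: N(1 - 0.258·1.59) = 279 - 0.258·446.
So N* = 164/0.59 = 278, and then M* = 446 - 1.59·278 = 4.05.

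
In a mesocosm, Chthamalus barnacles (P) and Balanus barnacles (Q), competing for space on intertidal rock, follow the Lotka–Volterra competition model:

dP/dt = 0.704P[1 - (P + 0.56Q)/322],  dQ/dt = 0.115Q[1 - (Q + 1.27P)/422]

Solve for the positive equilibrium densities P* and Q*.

P* ≈ 297, Q* ≈ 45.2

Setting both brackets to zero gives the nullclines P + 0.56Q = 322 and 1.27P + Q = 422.
Substituting Q = 422 - 1.27P into the first: P(1 - 0.56·1.27) = 322 - 0.56·422.
So P* = 85.7/0.289 = 297, and then Q* = 422 - 1.27·297 = 45.2.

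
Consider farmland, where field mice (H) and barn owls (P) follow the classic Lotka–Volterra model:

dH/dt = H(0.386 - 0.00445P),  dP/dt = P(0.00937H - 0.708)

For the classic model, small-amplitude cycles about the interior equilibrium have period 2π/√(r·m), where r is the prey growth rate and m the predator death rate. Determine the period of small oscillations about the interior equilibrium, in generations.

Here r = 0.386 and m = 0.708, so r·m = 0.273.
ω = √0.273 = 0.523 per generation, hence T = 2π/ω ≈ 12 generations.

T ≈ 12 generations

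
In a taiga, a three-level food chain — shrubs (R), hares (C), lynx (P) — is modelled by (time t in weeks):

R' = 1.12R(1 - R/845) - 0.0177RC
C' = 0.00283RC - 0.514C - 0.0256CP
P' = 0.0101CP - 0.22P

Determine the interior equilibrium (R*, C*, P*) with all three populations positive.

R* ≈ 554, C* ≈ 21.8, P* ≈ 41.2

From dP/dt = 0: 0.0101C* = 0.22, so C* = 21.8.
From dR/dt = 0: 1.12(1 - R*/845) = 0.0177·21.8, giving R* = 845·(1 - 0.344) = 554.
From dC/dt = 0: 0.00283·554 - 0.514 = 0.0256P*, so P* = 1.05/0.0256 = 41.2.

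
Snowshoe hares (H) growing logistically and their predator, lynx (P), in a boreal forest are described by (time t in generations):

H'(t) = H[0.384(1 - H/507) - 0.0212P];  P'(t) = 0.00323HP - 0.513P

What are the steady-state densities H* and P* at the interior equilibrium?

From dP/dt = 0 with P > 0: 0.00323H* = 0.513, so H* = 159.
Substitute into dH/dt = 0: 0.384(1 - 159/507) = 0.0212P*.
The bracket is 0.687, giving P* = 0.264/0.0212 = 12.4.

H* ≈ 159, P* ≈ 12.4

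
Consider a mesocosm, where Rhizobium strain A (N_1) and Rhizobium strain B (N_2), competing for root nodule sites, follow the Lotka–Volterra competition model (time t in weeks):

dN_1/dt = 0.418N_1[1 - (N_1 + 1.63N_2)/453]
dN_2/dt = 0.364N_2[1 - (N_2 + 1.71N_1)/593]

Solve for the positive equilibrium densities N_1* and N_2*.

N_1* ≈ 287, N_2* ≈ 102

Setting both brackets to zero gives the nullclines N_1 + 1.63N_2 = 453 and 1.71N_1 + N_2 = 593.
Substituting N_2 = 593 - 1.71N_1 into the first: N_1(1 - 1.63·1.71) = 453 - 1.63·593.
So N_1* = -514/-1.79 = 287, and then N_2* = 593 - 1.71·287 = 102.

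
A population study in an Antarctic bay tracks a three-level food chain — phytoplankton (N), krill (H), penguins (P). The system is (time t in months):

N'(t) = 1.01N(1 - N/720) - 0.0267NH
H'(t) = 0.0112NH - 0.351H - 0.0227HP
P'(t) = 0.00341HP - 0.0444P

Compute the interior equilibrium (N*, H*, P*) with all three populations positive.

N* ≈ 472, H* ≈ 13, P* ≈ 218

From dP/dt = 0: 0.00341H* = 0.0444, so H* = 13.
From dN/dt = 0: 1.01(1 - N*/720) = 0.0267·13, giving N* = 720·(1 - 0.344) = 472.
From dH/dt = 0: 0.0112·472 - 0.351 = 0.0227P*, so P* = 4.94/0.0227 = 218.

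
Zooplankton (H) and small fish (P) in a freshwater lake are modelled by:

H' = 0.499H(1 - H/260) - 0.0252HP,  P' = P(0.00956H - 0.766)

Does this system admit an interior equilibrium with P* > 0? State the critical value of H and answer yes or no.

The predator equation gives dP/dt > 0 only when H > 0.766/0.00956 = 80.1.
Without the predator, H → K = 260. Since 260 > 80.1, the predator can invade and persist.

Threshold H = 80.1; K > 80.1, so yes, the predator persists.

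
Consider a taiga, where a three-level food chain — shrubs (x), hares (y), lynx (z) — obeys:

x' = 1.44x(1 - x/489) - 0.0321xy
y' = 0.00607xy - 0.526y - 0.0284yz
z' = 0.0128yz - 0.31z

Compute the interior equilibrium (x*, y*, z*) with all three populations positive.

x* ≈ 225, y* ≈ 24.2, z* ≈ 29.6

From dz/dt = 0: 0.0128y* = 0.31, so y* = 24.2.
From dx/dt = 0: 1.44(1 - x*/489) = 0.0321·24.2, giving x* = 489·(1 - 0.54) = 225.
From dy/dt = 0: 0.00607·225 - 0.526 = 0.0284z*, so z* = 0.84/0.0284 = 29.6.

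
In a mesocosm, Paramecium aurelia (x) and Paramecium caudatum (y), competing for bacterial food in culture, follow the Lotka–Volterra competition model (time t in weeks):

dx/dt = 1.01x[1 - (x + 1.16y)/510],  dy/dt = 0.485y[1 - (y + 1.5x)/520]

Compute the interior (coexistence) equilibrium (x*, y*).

x* ≈ 126, y* ≈ 331

Setting both brackets to zero gives the nullclines x + 1.16y = 510 and 1.5x + y = 520.
Substituting y = 520 - 1.5x into the first: x(1 - 1.16·1.5) = 510 - 1.16·520.
So x* = -93.2/-0.74 = 126, and then y* = 520 - 1.5·126 = 331.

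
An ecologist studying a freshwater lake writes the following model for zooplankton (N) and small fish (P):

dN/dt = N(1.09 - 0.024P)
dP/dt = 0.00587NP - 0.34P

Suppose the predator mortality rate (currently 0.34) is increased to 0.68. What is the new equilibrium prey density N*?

N* ≈ 116

At the interior fixed point, setting dP/dt = 0 with P > 0 fixes N* = (predator death rate)/(NP coefficient) — independent of the other coefficients.
With the change, N* = 0.68/0.00587 = 116; it rises from 57.9.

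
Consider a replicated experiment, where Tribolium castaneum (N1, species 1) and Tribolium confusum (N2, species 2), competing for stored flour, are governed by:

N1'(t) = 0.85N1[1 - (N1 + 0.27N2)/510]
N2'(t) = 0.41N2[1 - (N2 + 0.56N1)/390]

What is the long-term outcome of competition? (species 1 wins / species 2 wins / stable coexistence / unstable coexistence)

stable coexistence

Compare the nullcline intercepts: K1/α12 = 510/0.27 = 1890 > K2 = 390; K2/α21 = 390/0.56 = 696 > K1 = 510.
Since both inequalities hold, each species can invade when rare, so the interior equilibrium is stable.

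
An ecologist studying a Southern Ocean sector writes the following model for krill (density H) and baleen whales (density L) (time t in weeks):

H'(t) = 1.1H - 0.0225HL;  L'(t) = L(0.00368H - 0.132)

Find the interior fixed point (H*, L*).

Set dL/dt = 0 with L > 0: 0.00368H - 0.132 = 0, so H* = 0.132/0.00368 = 35.9.
Set dH/dt = 0 with H > 0: 1.1 - 0.0225L = 0, so L* = 1.1/0.0225 = 48.9.

H* ≈ 35.9, L* ≈ 48.9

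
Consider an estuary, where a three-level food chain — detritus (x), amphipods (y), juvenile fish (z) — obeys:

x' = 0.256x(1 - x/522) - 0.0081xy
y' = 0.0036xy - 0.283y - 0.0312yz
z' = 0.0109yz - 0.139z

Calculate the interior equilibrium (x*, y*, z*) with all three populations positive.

x* ≈ 311, y* ≈ 12.8, z* ≈ 26.9

From dz/dt = 0: 0.0109y* = 0.139, so y* = 12.8.
From dx/dt = 0: 0.256(1 - x*/522) = 0.0081·12.8, giving x* = 522·(1 - 0.403) = 311.
From dy/dt = 0: 0.0036·311 - 0.283 = 0.0312z*, so z* = 0.838/0.0312 = 26.9.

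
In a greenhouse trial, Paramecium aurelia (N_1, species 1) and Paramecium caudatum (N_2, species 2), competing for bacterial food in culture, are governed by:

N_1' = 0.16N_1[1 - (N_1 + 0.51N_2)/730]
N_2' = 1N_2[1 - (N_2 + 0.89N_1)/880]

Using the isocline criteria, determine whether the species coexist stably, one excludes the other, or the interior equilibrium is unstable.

Compare the nullcline intercepts: K1/α12 = 730/0.51 = 1430 > K2 = 880; K2/α21 = 880/0.89 = 989 > K1 = 730.
Since both inequalities hold, each species can invade when rare, so the interior equilibrium is stable.

stable coexistence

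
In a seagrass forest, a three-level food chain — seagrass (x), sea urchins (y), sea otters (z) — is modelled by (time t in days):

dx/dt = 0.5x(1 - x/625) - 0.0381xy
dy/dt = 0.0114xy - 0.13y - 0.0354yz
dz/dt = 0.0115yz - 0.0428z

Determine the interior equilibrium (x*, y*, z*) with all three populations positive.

x* ≈ 448, y* ≈ 3.72, z* ≈ 141

From dz/dt = 0: 0.0115y* = 0.0428, so y* = 3.72.
From dx/dt = 0: 0.5(1 - x*/625) = 0.0381·3.72, giving x* = 625·(1 - 0.284) = 448.
From dy/dt = 0: 0.0114·448 - 0.13 = 0.0354z*, so z* = 4.97/0.0354 = 141.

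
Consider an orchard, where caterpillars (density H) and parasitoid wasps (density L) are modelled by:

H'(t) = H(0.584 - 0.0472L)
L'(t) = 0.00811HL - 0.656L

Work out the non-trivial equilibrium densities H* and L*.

Set dL/dt = 0 with L > 0: 0.00811H - 0.656 = 0, so H* = 0.656/0.00811 = 80.9.
Set dH/dt = 0 with H > 0: 0.584 - 0.0472L = 0, so L* = 0.584/0.0472 = 12.4.

H* ≈ 80.9, L* ≈ 12.4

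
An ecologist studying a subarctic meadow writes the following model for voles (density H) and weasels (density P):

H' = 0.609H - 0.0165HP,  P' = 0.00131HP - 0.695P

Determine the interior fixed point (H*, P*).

Set dP/dt = 0 with P > 0: 0.00131H - 0.695 = 0, so H* = 0.695/0.00131 = 531.
Set dH/dt = 0 with H > 0: 0.609 - 0.0165P = 0, so P* = 0.609/0.0165 = 36.9.

H* ≈ 531, P* ≈ 36.9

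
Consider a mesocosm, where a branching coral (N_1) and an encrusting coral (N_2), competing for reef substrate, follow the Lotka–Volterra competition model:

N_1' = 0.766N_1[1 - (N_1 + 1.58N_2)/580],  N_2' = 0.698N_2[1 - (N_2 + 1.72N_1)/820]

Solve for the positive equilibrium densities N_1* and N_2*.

Setting both brackets to zero gives the nullclines N_1 + 1.58N_2 = 580 and 1.72N_1 + N_2 = 820.
Substituting N_2 = 820 - 1.72N_1 into the first: N_1(1 - 1.58·1.72) = 580 - 1.58·820.
So N_1* = -716/-1.72 = 417, and then N_2* = 820 - 1.72·417 = 103.

N_1* ≈ 417, N_2* ≈ 103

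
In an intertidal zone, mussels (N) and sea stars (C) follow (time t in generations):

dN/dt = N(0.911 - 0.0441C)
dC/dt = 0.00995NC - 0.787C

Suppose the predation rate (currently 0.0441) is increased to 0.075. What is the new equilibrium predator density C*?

At the interior fixed point, setting dN/dt = 0 with N > 0 fixes C* = (prey growth rate)/(NC coefficient) — independent of the other coefficients.
With the change, C* = 0.911/0.075 = 12.1; it falls from 20.7.

C* ≈ 12.1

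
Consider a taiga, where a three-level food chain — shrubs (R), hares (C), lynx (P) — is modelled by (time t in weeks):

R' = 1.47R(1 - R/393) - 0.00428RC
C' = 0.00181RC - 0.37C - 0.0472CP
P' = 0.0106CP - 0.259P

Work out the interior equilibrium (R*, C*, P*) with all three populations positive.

From dP/dt = 0: 0.0106C* = 0.259, so C* = 24.4.
From dR/dt = 0: 1.47(1 - R*/393) = 0.00428·24.4, giving R* = 393·(1 - 0.0711) = 365.
From dC/dt = 0: 0.00181·365 - 0.37 = 0.0472P*, so P* = 0.291/0.0472 = 6.16.

R* ≈ 365, C* ≈ 24.4, P* ≈ 6.16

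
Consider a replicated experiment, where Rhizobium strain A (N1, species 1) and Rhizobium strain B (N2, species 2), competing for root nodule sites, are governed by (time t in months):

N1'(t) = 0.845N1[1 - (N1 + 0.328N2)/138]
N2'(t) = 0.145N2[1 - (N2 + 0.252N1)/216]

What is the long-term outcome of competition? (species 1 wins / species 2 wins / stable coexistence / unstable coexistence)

Compare the nullcline intercepts: K1/α12 = 138/0.328 = 421 > K2 = 216; K2/α21 = 216/0.252 = 857 > K1 = 138.
Since both inequalities hold, each species can invade when rare, so the interior equilibrium is stable.

stable coexistence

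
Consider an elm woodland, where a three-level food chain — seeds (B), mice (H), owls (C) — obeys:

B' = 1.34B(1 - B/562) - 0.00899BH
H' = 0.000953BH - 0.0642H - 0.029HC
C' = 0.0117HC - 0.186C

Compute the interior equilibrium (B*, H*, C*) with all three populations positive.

B* ≈ 502, H* ≈ 15.9, C* ≈ 14.3

From dC/dt = 0: 0.0117H* = 0.186, so H* = 15.9.
From dB/dt = 0: 1.34(1 - B*/562) = 0.00899·15.9, giving B* = 562·(1 - 0.107) = 502.
From dH/dt = 0: 0.000953·502 - 0.0642 = 0.029C*, so C* = 0.414/0.029 = 14.3.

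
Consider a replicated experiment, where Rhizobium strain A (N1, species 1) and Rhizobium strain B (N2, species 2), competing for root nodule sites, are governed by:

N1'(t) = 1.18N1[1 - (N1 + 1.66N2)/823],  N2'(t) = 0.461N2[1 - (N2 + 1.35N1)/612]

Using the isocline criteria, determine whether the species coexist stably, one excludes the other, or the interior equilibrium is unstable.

Compare the nullcline intercepts: K1/α12 = 823/1.66 = 496 < K2 = 612; K2/α21 = 612/1.35 = 453 < K1 = 823.
Since both are reversed, neither can invade when rare; the interior point is a saddle.

unstable coexistence (outcome depends on initial conditions)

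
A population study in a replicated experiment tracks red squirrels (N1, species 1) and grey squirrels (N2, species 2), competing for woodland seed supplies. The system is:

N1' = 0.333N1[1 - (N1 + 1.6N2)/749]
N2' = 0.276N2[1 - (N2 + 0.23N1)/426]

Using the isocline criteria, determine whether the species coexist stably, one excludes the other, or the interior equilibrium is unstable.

Compare the nullcline intercepts: K1/α12 = 749/1.6 = 468 > K2 = 426; K2/α21 = 426/0.23 = 1850 > K1 = 749.
Since both inequalities hold, each species can invade when rare, so the interior equilibrium is stable.

stable coexistence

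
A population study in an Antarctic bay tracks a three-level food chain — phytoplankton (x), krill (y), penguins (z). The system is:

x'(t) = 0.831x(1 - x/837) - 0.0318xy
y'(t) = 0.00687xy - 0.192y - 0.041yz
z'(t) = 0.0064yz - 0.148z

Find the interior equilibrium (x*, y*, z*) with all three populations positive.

From dz/dt = 0: 0.0064y* = 0.148, so y* = 23.1.
From dx/dt = 0: 0.831(1 - x*/837) = 0.0318·23.1, giving x* = 837·(1 - 0.885) = 96.3.
From dy/dt = 0: 0.00687·96.3 - 0.192 = 0.041z*, so z* = 0.47/0.041 = 11.5.

x* ≈ 96.3, y* ≈ 23.1, z* ≈ 11.5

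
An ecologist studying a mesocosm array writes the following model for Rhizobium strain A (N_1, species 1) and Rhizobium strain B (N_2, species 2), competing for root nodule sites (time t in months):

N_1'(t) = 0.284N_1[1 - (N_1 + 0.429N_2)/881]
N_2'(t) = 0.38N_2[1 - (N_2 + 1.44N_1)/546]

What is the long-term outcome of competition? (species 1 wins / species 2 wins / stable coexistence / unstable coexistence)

species 1 excludes species 2

Compare the nullcline intercepts: K1/α12 = 881/0.429 = 2050 > K2 = 546; K2/α21 = 546/1.44 = 379 < K1 = 881.
Since the inequalities point opposite ways, species 1 can invade but species 2 cannot.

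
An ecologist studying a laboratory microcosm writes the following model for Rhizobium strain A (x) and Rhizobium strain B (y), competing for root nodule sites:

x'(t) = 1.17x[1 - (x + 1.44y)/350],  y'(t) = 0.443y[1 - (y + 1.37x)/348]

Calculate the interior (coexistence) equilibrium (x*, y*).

x* ≈ 155, y* ≈ 135

Setting both brackets to zero gives the nullclines x + 1.44y = 350 and 1.37x + y = 348.
Substituting y = 348 - 1.37x into the first: x(1 - 1.44·1.37) = 350 - 1.44·348.
So x* = -151/-0.973 = 155, and then y* = 348 - 1.37·155 = 135.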